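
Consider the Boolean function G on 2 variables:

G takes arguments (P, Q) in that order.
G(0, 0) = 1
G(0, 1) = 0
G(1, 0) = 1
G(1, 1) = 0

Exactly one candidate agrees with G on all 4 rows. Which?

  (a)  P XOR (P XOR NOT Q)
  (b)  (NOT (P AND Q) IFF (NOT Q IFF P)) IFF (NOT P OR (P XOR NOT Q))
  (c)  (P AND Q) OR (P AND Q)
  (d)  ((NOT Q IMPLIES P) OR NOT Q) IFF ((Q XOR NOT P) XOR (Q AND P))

(b) disagrees with G on (0,0) (formula → 0, table → 1); rule it out.
(c) disagrees with G on (0,0) (formula → 0, table → 1); rule it out.
(d) disagrees with G on (1,0) (formula → 0, table → 1); rule it out.
Only (a) survives; checking it on all 4 rows confirms it matches G.

a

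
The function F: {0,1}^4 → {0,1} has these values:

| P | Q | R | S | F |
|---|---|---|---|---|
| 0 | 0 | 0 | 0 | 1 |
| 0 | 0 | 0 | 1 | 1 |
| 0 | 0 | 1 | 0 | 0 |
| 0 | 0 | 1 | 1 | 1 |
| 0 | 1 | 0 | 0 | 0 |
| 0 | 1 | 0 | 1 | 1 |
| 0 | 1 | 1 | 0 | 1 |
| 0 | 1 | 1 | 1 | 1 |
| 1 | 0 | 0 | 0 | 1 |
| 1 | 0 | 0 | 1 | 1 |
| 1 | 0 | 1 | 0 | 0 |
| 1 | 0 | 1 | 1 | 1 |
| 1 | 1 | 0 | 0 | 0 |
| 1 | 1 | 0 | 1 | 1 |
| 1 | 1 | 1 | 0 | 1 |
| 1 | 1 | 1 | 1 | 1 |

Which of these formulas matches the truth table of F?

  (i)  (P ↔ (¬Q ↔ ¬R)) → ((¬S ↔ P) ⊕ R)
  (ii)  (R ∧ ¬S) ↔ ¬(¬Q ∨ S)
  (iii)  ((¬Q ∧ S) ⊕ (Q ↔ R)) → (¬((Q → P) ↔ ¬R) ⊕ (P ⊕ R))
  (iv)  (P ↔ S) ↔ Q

(i): at (0,0,1,0) it gives 1, but F = 0 — eliminated.
(iii): at (0,0,0,0) it gives 0, but F = 1 — eliminated.
(iv): at (0,0,0,0) it gives 0, but F = 1 — eliminated.
(ii) is the remaining candidate, and it agrees with F on all 16 inputs.

ii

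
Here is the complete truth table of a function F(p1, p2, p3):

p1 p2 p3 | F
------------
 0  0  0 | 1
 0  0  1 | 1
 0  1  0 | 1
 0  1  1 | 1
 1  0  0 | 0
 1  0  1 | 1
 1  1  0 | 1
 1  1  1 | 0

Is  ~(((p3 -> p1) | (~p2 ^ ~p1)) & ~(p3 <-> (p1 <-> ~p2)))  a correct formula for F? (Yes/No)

Check the formula against F row by row:
  p1=0, p2=0, p3=0: formula gives 1, F = 1 ✓
  p1=0, p2=0, p3=1: formula gives 1, F = 1 ✓
  p1=0, p2=1, p3=0: formula gives 0, but F = 1 ✗
A single disagreement suffices: at (0,1,0) they differ, so the formula does not compute F.

No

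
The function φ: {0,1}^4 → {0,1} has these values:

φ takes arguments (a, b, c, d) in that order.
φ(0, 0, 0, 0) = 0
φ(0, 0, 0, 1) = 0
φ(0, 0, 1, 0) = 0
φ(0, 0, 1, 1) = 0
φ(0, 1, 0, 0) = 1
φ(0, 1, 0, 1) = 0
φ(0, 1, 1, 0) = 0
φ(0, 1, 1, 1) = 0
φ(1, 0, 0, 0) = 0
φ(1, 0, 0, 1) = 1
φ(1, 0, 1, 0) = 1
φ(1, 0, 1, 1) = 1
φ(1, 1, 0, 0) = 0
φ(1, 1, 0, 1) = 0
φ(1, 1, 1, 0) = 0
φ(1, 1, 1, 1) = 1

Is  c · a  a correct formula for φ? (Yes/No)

No

Check the formula against φ row by row:
  a=0, b=0, c=0, d=0: formula gives 0, φ = 0 ✓
  a=0, b=0, c=0, d=1: formula gives 0, φ = 0 ✓
  a=0, b=0, c=1, d=0: formula gives 0, φ = 0 ✓
  a=0, b=0, c=1, d=1: formula gives 0, φ = 0 ✓
  a=0, b=1, c=0, d=0: formula gives 0, but φ = 1 ✗
Row (0,1,0,0) is a counterexample, so the formula is not equivalent to φ.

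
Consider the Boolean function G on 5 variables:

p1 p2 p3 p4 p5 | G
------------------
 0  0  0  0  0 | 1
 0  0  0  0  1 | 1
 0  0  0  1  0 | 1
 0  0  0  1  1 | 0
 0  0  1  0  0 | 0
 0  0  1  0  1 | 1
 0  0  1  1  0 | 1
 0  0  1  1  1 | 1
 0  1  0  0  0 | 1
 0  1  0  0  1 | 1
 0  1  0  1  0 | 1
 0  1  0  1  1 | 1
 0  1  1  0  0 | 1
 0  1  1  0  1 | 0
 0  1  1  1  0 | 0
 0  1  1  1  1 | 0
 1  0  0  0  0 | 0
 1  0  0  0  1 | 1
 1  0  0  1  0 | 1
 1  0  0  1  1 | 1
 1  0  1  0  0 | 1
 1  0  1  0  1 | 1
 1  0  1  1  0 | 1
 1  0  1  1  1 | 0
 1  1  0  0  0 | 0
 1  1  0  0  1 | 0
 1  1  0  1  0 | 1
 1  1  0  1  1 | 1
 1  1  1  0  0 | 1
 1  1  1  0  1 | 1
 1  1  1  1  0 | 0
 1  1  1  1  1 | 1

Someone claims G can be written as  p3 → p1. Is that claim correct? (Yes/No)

Test each input against both G and the formula:
  p1=0, p2=0, p3=0, p4=0, p5=0: formula gives 1, G = 1 ✓
  p1=0, p2=0, p3=0, p4=0, p5=1: formula gives 1, G = 1 ✓
  p1=0, p2=0, p3=0, p4=1, p5=0: formula gives 1, G = 1 ✓
  p1=0, p2=0, p3=0, p4=1, p5=1: formula gives 1, but G = 0 ✗
A single disagreement suffices: at (0,0,0,1,1) they differ, so the formula does not compute G.

No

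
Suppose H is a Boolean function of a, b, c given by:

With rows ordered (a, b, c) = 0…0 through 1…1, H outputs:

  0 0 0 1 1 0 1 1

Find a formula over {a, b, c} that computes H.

H(a, b, c) = ((((NOT a AND b) AND c) OR ((a AND NOT b) AND NOT c)) OR ((a AND b) AND NOT c)) OR ((a AND b) AND c)

Collect the rows where H=1 — (0,1,1), (1,0,0), (1,1,0), (1,1,1) — and write one minterm per row: ¬a·b·c, a·¬b·¬c, a·b·¬c, a·b·c. Their union (logical OR) reproduces the table exactly.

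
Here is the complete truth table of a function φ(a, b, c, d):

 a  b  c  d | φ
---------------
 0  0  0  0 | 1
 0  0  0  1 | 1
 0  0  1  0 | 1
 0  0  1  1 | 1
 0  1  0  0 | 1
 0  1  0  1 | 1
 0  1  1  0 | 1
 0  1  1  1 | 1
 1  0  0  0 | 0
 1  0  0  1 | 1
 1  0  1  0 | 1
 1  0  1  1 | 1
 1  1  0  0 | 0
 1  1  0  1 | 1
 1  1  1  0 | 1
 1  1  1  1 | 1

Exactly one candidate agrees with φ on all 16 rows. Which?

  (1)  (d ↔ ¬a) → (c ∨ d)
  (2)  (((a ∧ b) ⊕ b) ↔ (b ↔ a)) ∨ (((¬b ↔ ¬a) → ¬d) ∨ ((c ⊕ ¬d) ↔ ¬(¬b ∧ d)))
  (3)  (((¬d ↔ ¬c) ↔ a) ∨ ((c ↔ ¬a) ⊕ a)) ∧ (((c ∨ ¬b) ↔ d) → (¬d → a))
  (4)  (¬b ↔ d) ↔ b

1

(2): at (0,0,1,1) it gives 0, but φ = 1 — eliminated.
(3): at (0,0,0,0) it gives 0, but φ = 1 — eliminated.
(4): at (0,0,0,1) it gives 0, but φ = 1 — eliminated.
That leaves (1). Evaluating it on every row reproduces the table of φ exactly.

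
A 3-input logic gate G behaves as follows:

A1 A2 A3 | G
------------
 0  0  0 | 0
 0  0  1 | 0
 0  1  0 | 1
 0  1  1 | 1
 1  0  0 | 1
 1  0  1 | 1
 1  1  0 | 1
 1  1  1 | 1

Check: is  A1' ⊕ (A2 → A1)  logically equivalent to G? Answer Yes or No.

Yes

Check the formula against G row by row:
  A1=0, A2=0, A3=0: formula gives 0, G = 0 ✓
  A1=0, A2=0, A3=1: formula gives 0, G = 0 ✓
  A1=0, A2=1, A3=0: formula gives 1, G = 1 ✓
  A1=0, A2=1, A3=1: formula gives 1, G = 1 ✓
  A1=1, A2=0, A3=0: formula gives 1, G = 1 ✓
  … (the remaining 3 rows also agree.)
All 8 rows match — the expression computes G exactly.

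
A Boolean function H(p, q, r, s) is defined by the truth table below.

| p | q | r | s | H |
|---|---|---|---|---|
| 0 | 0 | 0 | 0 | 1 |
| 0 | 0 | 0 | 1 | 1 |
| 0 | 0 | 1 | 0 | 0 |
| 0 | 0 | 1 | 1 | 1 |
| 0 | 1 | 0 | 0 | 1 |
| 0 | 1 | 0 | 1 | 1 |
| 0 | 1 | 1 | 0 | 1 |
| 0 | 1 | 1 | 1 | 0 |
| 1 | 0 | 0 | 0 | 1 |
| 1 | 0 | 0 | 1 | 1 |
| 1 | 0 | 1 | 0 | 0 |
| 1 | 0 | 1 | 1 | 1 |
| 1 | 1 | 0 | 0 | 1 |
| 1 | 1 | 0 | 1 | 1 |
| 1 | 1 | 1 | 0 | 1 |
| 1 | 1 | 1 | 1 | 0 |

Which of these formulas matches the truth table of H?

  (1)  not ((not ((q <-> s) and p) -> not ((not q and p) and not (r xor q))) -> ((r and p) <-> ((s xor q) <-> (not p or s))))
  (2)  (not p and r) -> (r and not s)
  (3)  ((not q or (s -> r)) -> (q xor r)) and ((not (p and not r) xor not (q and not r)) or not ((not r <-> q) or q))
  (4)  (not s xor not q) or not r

4

(1) fails at (0,0,0,0): the formula yields 0, H is 1.
(2) fails at (0,0,1,0): the formula yields 1, H is 0.
(3) fails at (0,0,0,0): the formula yields 0, H is 1.
(4) is the remaining candidate, and it agrees with H on all 16 inputs.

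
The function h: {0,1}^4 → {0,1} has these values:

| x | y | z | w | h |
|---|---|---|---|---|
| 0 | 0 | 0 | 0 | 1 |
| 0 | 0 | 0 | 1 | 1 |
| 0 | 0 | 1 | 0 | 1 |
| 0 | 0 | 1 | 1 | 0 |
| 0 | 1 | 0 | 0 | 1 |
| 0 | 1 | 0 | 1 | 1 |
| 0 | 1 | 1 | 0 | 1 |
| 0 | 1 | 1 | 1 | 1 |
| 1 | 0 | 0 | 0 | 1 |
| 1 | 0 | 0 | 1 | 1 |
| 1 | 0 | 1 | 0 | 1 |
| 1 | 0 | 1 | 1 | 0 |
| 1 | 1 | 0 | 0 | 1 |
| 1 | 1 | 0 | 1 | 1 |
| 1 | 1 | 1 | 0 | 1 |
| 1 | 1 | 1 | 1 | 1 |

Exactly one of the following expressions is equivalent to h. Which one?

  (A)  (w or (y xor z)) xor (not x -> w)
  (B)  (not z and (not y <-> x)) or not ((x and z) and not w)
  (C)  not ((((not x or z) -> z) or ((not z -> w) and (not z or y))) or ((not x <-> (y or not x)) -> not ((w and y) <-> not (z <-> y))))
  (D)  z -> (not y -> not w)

D

(A): at (0,0,0,0) it gives 0, but h = 1 — eliminated.
(B): at (0,0,1,1) it gives 1, but h = 0 — eliminated.
(C): at (0,0,0,1) it gives 0, but h = 1 — eliminated.
(D) is the remaining candidate, and it agrees with h on all 16 inputs.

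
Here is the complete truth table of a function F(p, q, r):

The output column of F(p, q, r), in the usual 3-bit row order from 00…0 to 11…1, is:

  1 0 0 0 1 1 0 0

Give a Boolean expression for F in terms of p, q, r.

F(p, q, r) = (((¬p ∧ ¬q) ∧ ¬r) ∨ ((p ∧ ¬q) ∧ ¬r)) ∨ ((p ∧ ¬q) ∧ r)

The 1-rows are (0,0,0), (1,0,0), (1,0,1). Each contributes one minterm — ¬p·¬q·¬r; p·¬q·¬r; p·¬q·r — and their disjunction is a sum-of-products form of F.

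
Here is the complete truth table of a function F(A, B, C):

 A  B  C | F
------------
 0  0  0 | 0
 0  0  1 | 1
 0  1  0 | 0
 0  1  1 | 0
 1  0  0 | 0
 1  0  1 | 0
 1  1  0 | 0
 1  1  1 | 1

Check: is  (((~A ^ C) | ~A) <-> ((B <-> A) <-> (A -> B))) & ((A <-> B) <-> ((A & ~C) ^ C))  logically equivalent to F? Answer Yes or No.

Evaluate (((~A ^ C) | ~A) <-> ((B <-> A) <-> (A -> B))) & ((A <-> B) <-> ((A & ~C) ^ C)) on each row and compare to F:
  A=0, B=0, C=0: formula gives 0, F = 0 ✓
  A=0, B=0, C=1: formula gives 1, F = 1 ✓
  A=0, B=1, C=0: formula gives 0, F = 0 ✓
  A=0, B=1, C=1: formula gives 0, F = 0 ✓
  A=1, B=0, C=0: formula gives 0, F = 0 ✓
  …and likewise for the remaining 3 rows.
All 8 rows match — the expression computes F exactly.

Yes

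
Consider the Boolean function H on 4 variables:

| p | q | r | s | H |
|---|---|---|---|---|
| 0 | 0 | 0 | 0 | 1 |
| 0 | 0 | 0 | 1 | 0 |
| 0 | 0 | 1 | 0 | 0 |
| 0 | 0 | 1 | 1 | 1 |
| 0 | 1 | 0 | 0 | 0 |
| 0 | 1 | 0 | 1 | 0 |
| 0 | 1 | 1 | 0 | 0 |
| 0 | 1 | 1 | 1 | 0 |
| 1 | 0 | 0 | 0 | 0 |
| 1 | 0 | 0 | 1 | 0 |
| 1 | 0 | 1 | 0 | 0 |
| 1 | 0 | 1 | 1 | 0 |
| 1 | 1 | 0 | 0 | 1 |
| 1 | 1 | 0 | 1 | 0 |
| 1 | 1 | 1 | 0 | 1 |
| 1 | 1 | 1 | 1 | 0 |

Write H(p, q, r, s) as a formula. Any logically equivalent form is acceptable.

H(p, q, r, s) = (((((¬p ∧ ¬q) ∧ ¬r) ∧ ¬s) ∨ (((¬p ∧ ¬q) ∧ r) ∧ s)) ∨ (((p ∧ q) ∧ ¬r) ∧ ¬s)) ∨ (((p ∧ q) ∧ r) ∧ ¬s)

The 1-rows are (0,0,0,0), (0,0,1,1), (1,1,0,0), (1,1,1,0). Each contributes one minterm — ¬p·¬q·¬r·¬s; ¬p·¬q·r·s; p·q·¬r·¬s; p·q·r·¬s — and their disjunction is a sum-of-products form of H.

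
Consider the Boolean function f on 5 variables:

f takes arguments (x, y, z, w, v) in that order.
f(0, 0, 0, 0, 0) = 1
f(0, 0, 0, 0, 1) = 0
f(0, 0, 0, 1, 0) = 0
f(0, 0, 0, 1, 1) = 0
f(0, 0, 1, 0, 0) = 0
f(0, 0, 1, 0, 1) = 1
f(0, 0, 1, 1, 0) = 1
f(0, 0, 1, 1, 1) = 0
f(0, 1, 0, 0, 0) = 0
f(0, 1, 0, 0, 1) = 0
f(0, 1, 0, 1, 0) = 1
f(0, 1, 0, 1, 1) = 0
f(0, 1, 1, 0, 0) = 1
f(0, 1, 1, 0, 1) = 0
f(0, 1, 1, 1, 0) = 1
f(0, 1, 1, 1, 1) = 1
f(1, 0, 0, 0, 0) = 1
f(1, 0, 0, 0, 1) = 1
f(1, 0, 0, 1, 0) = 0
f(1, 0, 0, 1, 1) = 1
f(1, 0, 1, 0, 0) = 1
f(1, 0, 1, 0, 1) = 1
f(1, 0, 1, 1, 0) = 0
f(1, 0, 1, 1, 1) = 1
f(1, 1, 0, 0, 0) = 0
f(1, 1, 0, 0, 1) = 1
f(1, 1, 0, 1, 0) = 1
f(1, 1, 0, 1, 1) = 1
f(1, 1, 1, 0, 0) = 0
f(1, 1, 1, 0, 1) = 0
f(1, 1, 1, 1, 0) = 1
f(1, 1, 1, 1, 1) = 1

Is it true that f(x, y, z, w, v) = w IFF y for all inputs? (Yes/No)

Evaluate w IFF y on each row and compare to f:
  x=0, y=0, z=0, w=0, v=0: formula gives 1, f = 1 ✓
  x=0, y=0, z=0, w=0, v=1: formula gives 1, but f = 0 ✗
A single disagreement suffices: at (0,0,0,0,1) they differ, so the formula does not compute f.

No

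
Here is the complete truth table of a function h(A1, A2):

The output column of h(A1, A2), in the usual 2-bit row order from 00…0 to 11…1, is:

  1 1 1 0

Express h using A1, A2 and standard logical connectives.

h(A1, A2) = (A1 · A2)'

The output is 0 only when every input is 1 — NAND of all inputs.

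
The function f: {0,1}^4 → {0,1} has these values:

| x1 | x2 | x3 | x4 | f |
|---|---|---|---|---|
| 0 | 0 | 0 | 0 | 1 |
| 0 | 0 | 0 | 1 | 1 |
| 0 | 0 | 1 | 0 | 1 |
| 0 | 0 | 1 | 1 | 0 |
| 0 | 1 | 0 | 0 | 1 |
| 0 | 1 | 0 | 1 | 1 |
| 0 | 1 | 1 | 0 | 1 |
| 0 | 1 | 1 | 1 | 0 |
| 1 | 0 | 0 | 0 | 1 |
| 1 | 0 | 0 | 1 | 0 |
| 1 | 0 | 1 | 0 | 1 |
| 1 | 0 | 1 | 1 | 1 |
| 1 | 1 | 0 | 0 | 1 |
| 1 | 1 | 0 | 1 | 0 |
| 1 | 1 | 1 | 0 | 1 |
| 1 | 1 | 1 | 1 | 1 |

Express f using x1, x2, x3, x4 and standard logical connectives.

The 0-rows are (0,0,1,1), (0,1,1,1), (1,0,0,1), (1,1,0,1). Take each as a conjunction (¬x1·¬x2·x3·x4, ¬x1·x2·x3·x4, x1·¬x2·¬x3·x4, x1·x2·¬x3·x4), form their disjunction, and complement — that gives a formula that is 1 everywhere f is.

f(x1, x2, x3, x4) = ((((((x1' · x2') · x3) · x4) + (((x1' · x2) · x3) · x4)) + (((x1 · x2') · x3') · x4)) + (((x1 · x2) · x3') · x4))'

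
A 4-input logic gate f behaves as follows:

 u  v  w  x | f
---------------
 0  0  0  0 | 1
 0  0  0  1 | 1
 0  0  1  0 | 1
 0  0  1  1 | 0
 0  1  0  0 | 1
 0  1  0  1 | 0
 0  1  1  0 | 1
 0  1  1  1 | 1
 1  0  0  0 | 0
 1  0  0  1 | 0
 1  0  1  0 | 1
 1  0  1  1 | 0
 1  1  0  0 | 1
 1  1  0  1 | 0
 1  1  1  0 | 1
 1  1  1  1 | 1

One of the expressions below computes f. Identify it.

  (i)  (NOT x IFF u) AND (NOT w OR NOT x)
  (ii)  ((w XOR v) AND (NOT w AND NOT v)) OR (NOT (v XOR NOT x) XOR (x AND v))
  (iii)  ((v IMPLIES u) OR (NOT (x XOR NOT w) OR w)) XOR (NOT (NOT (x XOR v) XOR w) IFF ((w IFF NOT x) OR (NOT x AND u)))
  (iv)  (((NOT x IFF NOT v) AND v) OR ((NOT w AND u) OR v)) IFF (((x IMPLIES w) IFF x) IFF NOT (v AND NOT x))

(i): at (0,0,0,0) it gives 0, but f = 1 — eliminated.
(ii): at (0,0,0,0) it gives 0, but f = 1 — eliminated.
(iii): at (0,0,0,0) it gives 0, but f = 1 — eliminated.
That leaves (iv). Evaluating it on every row reproduces the table of f exactly.

iv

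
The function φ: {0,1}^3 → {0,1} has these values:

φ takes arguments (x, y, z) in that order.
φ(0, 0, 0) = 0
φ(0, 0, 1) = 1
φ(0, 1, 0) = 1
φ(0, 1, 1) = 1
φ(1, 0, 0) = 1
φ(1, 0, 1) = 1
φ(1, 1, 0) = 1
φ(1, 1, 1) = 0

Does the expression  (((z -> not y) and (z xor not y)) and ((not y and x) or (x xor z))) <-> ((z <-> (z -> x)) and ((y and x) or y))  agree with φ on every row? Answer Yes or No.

No

Evaluate (((z -> not y) and (z xor not y)) and ((not y and x) or (x xor z))) <-> ((z <-> (z -> x)) and ((y and x) or y)) on each row and compare to φ:
  x=0, y=0, z=0: formula gives 1, but φ = 0 ✗
Row (0,0,0) is a counterexample, so the formula is not equivalent to φ.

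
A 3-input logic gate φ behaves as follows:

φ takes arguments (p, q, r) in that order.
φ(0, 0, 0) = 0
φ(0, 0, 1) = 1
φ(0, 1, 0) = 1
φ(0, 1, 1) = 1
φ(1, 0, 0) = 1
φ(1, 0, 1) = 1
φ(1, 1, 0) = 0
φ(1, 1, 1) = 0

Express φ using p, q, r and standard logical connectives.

φ(p, q, r) = NOT ((((NOT p AND NOT q) AND NOT r) OR ((p AND q) AND NOT r)) OR ((p AND q) AND r))

The 0-rows are (0,0,0), (1,1,0), (1,1,1). Take each as a conjunction (¬p·¬q·¬r, p·q·¬r, p·q·r), form their disjunction, and complement — that gives a formula that is 1 everywhere φ is.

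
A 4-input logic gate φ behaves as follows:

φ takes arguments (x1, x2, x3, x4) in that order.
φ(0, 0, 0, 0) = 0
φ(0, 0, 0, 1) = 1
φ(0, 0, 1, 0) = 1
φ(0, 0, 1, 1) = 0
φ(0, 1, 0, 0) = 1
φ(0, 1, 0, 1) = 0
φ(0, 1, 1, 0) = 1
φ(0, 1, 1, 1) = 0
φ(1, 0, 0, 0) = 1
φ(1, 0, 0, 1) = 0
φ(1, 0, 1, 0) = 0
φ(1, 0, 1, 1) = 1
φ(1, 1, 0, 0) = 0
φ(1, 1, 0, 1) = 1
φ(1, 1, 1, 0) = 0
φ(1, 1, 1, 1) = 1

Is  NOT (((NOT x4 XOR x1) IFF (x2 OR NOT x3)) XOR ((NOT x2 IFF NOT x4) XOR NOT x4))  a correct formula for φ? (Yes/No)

Yes

Test each input against both φ and the formula:
  x1=0, x2=0, x3=0, x4=0: formula gives 0, φ = 0 ✓
  x1=0, x2=0, x3=0, x4=1: formula gives 1, φ = 1 ✓
  x1=0, x2=0, x3=1, x4=0: formula gives 1, φ = 1 ✓
  x1=0, x2=0, x3=1, x4=1: formula gives 0, φ = 0 ✓
  … (the remaining 12 rows also agree.)
No disagreement on any input; they are logically equivalent.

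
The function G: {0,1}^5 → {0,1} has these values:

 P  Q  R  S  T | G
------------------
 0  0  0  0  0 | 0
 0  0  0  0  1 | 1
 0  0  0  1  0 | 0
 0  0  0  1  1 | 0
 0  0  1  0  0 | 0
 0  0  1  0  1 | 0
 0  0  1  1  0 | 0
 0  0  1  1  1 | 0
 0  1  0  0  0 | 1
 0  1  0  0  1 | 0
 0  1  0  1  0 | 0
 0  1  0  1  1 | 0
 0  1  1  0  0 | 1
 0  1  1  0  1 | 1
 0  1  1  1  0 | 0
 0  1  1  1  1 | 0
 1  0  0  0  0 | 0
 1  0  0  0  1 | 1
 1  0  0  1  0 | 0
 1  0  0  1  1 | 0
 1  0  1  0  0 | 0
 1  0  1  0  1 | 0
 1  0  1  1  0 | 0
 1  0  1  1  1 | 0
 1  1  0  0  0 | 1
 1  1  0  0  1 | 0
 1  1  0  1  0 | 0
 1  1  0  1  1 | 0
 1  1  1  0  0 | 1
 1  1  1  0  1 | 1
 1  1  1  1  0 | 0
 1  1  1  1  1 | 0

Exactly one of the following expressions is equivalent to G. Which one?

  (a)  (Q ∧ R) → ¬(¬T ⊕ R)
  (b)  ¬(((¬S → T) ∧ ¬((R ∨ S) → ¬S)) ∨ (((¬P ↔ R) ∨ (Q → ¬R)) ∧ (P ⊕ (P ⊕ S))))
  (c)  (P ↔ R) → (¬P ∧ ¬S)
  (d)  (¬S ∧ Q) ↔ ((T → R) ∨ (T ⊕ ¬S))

d

(a): at (0,0,0,0,0) it gives 1, but G = 0 — eliminated.
(b): at (0,0,0,0,0) it gives 1, but G = 0 — eliminated.
(c): at (0,0,0,0,0) it gives 1, but G = 0 — eliminated.
(d) is the remaining candidate, and it agrees with G on all 32 inputs.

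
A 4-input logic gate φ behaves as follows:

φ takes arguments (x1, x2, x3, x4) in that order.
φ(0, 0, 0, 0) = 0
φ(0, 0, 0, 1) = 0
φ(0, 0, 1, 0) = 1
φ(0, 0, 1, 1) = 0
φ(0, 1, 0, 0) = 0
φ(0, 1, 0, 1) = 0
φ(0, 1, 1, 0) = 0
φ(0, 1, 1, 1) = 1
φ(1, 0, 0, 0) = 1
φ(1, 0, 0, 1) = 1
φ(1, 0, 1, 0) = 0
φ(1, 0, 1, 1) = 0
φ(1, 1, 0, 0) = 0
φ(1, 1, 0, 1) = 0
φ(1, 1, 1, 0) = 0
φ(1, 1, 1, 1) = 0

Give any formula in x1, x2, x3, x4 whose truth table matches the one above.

φ=1 on 4 inputs: (0,0,1,0), (0,1,1,1), (1,0,0,0), (1,0,0,1). Reading each as a conjunction of literals (¬x1·¬x2·x3·¬x4, ¬x1·x2·x3·x4, x1·¬x2·¬x3·¬x4, x1·¬x2·¬x3·x4) and taking the OR gives the canonical DNF.

φ(x1, x2, x3, x4) = (((((¬x1 ∧ ¬x2) ∧ x3) ∧ ¬x4) ∨ (((¬x1 ∧ x2) ∧ x3) ∧ x4)) ∨ (((x1 ∧ ¬x2) ∧ ¬x3) ∧ ¬x4)) ∨ (((x1 ∧ ¬x2) ∧ ¬x3) ∧ x4)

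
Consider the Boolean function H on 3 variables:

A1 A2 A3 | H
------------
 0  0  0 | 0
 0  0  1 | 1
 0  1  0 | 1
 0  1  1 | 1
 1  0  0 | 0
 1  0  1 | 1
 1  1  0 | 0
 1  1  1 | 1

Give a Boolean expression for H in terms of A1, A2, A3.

There are just 3 zero rows: (0,0,0), (1,0,0), (1,1,0). Their minterms are ¬A1·¬A2·¬A3, A1·¬A2·¬A3, A1·A2·¬A3; the OR of those covers precisely the 0-outputs, and negating it yields H.

H(A1, A2, A3) = ¬((((¬A1 ∧ ¬A2) ∧ ¬A3) ∨ ((A1 ∧ ¬A2) ∧ ¬A3)) ∨ ((A1 ∧ A2) ∧ ¬A3))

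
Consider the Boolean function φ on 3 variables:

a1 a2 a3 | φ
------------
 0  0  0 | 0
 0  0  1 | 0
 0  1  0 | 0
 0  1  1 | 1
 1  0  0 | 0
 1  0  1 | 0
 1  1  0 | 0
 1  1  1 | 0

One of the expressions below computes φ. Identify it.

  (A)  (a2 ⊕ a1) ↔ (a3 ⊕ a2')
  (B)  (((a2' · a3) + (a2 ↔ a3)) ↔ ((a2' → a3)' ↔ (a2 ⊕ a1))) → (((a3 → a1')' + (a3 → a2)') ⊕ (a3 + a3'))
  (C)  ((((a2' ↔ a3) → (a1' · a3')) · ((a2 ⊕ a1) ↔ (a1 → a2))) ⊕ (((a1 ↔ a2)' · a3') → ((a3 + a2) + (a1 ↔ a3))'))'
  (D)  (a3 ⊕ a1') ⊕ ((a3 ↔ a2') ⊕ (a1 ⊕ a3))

(A): at (0,0,1) it gives 1, but φ = 0 — eliminated.
(B): at (0,0,0) it gives 1, but φ = 0 — eliminated.
(D): at (0,0,0) it gives 1, but φ = 0 — eliminated.
That leaves (C). Evaluating it on every row reproduces the table of φ exactly.

C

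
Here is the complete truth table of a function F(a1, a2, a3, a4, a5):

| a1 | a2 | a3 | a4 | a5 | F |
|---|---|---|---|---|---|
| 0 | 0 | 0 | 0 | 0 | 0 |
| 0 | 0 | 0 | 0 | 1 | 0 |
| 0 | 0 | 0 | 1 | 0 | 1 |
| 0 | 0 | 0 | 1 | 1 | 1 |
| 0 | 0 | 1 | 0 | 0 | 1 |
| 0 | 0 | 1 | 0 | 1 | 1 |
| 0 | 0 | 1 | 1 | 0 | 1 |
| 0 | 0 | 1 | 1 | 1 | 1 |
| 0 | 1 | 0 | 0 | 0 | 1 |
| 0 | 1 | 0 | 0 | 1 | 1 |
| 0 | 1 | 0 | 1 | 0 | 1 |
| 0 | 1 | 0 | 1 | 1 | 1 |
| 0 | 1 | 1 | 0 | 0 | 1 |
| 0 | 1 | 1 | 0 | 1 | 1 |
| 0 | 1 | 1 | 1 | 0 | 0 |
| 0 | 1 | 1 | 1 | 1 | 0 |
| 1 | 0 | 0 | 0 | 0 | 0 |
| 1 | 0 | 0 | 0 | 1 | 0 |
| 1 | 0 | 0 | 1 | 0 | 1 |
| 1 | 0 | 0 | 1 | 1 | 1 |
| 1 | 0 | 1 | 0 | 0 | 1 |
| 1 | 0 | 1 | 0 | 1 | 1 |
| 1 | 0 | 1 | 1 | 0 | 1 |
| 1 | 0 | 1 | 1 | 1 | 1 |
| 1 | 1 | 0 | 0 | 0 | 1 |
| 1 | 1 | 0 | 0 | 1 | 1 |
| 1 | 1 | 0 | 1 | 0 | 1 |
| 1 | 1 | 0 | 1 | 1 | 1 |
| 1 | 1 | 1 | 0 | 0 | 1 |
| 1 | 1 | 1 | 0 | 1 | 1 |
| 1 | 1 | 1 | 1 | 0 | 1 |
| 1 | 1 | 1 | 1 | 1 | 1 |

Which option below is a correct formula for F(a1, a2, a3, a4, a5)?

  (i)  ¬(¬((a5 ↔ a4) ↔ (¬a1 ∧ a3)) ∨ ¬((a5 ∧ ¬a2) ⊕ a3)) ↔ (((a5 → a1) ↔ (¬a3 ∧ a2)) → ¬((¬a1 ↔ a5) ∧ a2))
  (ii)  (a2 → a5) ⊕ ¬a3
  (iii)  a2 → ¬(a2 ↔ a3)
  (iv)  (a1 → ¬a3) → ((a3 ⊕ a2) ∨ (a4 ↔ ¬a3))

iv

(i): at (0,0,0,0,1) it gives 1, but F = 0 — eliminated.
(ii): at (0,0,0,1,0) it gives 0, but F = 1 — eliminated.
(iii): at (0,0,0,0,0) it gives 1, but F = 0 — eliminated.
(iv) is the remaining candidate, and it agrees with F on all 32 inputs.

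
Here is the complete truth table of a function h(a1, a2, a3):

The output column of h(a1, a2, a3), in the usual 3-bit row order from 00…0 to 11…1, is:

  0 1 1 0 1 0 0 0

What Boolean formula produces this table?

h(a1, a2, a3) = (((¬a1 ∧ ¬a2) ∧ a3) ∨ ((¬a1 ∧ a2) ∧ ¬a3)) ∨ ((a1 ∧ ¬a2) ∧ ¬a3)

Collect the rows where h=1 — (0,0,1), (0,1,0), (1,0,0) — and write one minterm per row: ¬a1·¬a2·a3, ¬a1·a2·¬a3, a1·¬a2·¬a3. Their union (logical OR) reproduces the table exactly.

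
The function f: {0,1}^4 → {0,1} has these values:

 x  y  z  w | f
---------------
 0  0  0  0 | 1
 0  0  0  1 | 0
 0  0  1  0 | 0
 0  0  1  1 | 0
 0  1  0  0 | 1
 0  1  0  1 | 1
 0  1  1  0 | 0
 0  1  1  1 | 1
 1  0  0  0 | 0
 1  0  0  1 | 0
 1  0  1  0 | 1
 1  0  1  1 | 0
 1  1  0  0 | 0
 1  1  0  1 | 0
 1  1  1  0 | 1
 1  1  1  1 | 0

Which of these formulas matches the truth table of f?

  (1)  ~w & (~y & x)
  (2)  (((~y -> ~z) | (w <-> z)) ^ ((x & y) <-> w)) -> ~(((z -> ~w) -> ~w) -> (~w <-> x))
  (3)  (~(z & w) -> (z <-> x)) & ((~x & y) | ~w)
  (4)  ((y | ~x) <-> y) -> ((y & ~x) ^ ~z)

3

(1) disagrees with f on (0,0,0,0) (formula → 0, table → 1); rule it out.
(2) disagrees with f on (0,0,1,0) (formula → 1, table → 0); rule it out.
(4) disagrees with f on (0,0,0,1) (formula → 1, table → 0); rule it out.
Only (3) survives; checking it on all 16 rows confirms it matches f.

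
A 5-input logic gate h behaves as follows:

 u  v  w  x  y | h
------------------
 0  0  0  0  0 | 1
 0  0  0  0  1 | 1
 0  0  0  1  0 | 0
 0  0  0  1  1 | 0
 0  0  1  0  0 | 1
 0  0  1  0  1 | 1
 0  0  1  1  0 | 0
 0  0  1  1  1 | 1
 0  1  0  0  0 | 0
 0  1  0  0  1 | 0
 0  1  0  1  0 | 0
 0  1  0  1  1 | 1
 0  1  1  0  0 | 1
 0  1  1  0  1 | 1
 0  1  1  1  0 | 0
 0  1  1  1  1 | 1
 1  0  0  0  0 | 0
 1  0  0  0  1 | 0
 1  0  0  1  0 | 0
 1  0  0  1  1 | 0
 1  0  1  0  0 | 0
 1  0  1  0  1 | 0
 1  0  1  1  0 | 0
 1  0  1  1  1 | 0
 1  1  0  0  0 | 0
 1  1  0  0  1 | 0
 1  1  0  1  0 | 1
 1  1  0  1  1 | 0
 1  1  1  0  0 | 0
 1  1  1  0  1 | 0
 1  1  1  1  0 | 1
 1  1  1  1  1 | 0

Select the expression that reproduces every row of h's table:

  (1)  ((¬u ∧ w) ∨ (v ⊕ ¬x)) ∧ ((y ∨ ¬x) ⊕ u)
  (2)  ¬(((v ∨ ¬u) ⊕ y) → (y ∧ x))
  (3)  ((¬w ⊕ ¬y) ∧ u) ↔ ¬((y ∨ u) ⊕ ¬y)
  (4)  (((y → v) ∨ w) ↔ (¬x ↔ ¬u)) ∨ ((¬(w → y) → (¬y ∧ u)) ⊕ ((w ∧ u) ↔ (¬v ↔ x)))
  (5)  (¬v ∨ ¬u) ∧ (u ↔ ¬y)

(2): at (0,0,0,0,1) it gives 0, but h = 1 — eliminated.
(3): at (0,0,0,1,0) it gives 1, but h = 0 — eliminated.
(4): at (0,0,0,0,1) it gives 0, but h = 1 — eliminated.
(5): at (0,0,0,0,0) it gives 0, but h = 1 — eliminated.
Only (1) survives; checking it on all 32 rows confirms it matches h.

1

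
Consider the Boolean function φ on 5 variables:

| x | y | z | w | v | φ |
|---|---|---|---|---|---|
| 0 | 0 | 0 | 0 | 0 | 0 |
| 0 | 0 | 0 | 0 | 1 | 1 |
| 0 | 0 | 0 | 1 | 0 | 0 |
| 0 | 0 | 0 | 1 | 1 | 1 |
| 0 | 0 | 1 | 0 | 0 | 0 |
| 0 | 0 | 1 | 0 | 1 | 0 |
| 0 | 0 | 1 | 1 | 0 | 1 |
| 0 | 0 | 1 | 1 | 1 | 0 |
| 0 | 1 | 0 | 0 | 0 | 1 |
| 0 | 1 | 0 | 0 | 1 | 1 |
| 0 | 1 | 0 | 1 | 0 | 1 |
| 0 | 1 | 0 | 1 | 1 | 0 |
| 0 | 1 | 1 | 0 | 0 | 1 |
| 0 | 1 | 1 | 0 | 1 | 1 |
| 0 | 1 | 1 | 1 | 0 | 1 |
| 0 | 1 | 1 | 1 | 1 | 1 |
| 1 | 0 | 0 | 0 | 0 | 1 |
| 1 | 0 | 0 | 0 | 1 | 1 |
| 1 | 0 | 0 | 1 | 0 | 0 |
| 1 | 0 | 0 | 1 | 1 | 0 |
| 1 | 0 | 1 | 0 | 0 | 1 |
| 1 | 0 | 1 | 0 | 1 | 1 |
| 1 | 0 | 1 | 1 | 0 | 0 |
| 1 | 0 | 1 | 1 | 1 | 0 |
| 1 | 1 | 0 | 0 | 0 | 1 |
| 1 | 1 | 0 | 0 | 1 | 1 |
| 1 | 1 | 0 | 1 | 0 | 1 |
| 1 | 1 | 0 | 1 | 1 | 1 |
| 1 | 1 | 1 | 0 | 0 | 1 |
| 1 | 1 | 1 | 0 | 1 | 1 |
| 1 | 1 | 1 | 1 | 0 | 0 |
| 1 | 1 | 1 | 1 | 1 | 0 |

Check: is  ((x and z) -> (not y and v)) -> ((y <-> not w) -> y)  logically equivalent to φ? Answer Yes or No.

No

Check the formula against φ row by row:
  x=0, y=0, z=0, w=0, v=0: formula gives 1, but φ = 0 ✗
Since they disagree at (0,0,0,0,0), the expression is not a correct formula for φ.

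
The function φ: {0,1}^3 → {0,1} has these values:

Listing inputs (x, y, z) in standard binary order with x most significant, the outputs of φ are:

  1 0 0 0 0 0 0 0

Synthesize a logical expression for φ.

φ(x, y, z) = ~((x | y) | z)

The output is 1 only when every input is 0 — NOR of all inputs.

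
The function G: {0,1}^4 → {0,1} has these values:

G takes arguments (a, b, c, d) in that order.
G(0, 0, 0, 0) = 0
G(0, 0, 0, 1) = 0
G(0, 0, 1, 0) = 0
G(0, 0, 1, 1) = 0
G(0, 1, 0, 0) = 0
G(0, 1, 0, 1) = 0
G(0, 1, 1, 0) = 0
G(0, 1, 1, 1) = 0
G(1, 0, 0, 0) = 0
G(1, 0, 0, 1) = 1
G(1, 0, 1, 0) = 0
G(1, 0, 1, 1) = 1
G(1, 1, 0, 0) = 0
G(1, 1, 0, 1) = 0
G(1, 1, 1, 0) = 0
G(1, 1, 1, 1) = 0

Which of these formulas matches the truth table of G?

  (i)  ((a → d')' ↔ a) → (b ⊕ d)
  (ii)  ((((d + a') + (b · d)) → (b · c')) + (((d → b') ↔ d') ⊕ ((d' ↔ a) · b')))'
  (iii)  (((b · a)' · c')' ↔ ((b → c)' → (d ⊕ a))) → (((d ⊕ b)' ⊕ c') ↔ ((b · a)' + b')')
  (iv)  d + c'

ii

(i): at (0,0,0,1) it gives 1, but G = 0 — eliminated.
(iii): at (0,0,0,0) it gives 1, but G = 0 — eliminated.
(iv): at (0,0,0,0) it gives 1, but G = 0 — eliminated.
(ii) is the remaining candidate, and it agrees with G on all 16 inputs.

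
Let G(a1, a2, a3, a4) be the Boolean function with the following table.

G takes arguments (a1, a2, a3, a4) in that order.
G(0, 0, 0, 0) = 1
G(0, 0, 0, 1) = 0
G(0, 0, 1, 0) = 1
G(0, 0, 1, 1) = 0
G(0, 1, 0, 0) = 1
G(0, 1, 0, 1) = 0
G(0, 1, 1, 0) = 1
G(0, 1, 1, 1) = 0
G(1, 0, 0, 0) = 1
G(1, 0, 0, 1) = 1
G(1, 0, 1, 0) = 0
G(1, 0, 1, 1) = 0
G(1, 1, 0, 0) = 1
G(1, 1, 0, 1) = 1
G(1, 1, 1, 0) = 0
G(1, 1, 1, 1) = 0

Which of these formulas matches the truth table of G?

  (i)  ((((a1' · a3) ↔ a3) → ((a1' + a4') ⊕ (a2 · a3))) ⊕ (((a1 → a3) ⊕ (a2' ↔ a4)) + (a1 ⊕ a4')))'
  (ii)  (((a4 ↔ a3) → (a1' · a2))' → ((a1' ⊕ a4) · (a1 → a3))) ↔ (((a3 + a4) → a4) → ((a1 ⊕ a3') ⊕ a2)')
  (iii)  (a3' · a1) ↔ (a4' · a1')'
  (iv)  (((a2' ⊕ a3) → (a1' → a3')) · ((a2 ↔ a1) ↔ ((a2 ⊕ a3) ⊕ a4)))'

(i): at (0,1,0,1) it gives 1, but G = 0 — eliminated.
(ii): at (0,0,0,0) it gives 0, but G = 1 — eliminated.
(iv): at (0,0,1,0) it gives 0, but G = 1 — eliminated.
(iii) is the remaining candidate, and it agrees with G on all 16 inputs.

iii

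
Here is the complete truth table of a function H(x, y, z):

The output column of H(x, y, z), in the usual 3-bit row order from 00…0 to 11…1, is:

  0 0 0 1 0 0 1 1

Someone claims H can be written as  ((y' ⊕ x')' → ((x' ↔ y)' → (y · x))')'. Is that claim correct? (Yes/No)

Test each input against both H and the formula:
  x=0, y=0, z=0: formula gives 0, H = 0 ✓
  x=0, y=0, z=1: formula gives 0, H = 0 ✓
  x=0, y=1, z=0: formula gives 0, H = 0 ✓
  x=0, y=1, z=1: formula gives 0, but H = 1 ✗
A single disagreement suffices: at (0,1,1) they differ, so the formula does not compute H.

No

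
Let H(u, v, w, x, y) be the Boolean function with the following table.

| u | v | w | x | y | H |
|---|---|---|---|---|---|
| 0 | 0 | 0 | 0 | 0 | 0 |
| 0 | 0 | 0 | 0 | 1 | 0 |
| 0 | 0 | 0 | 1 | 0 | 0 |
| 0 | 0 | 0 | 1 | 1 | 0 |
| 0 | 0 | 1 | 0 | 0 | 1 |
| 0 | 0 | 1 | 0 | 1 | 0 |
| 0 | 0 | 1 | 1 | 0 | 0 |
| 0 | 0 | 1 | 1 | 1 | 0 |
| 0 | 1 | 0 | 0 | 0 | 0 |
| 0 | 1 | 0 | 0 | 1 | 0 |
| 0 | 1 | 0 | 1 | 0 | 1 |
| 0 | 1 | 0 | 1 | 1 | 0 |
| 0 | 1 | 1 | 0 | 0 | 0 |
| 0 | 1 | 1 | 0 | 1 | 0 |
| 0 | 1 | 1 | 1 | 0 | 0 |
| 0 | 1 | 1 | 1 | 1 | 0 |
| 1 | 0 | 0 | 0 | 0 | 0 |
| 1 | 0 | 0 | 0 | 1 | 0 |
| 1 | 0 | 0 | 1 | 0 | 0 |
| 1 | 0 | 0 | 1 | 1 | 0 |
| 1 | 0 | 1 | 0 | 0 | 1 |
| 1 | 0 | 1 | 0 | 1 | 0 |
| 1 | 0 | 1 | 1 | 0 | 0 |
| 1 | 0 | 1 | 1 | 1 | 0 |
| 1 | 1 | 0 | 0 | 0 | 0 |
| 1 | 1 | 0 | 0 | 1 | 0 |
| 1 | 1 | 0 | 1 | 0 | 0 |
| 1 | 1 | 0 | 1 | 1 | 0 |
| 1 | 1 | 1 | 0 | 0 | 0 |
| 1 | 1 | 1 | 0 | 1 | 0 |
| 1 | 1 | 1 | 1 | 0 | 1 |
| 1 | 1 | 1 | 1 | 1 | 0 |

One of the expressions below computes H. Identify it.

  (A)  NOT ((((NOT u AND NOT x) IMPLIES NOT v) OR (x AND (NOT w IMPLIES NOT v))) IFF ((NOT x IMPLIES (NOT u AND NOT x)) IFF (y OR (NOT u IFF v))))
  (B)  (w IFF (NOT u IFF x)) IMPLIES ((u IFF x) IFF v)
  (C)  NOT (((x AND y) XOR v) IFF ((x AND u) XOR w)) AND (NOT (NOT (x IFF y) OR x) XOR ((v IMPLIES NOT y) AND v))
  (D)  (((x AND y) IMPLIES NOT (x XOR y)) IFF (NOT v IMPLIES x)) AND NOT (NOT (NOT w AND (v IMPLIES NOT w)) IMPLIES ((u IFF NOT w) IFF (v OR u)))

C

(A) disagrees with H on (0,0,0,0,0) (formula → 1, table → 0); rule it out.
(B) disagrees with H on (0,0,0,1,0) (formula → 1, table → 0); rule it out.
(D) disagrees with H on (0,0,1,0,0) (formula → 0, table → 1); rule it out.
That leaves (C). Evaluating it on every row reproduces the table of H exactly.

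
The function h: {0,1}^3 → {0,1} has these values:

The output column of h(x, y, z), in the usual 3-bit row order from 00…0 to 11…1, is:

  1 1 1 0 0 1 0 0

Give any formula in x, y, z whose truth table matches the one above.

The 1-rows are (0,0,0), (0,0,1), (0,1,0), (1,0,1). Each contributes one minterm — ¬x·¬y·¬z; ¬x·¬y·z; ¬x·y·¬z; x·¬y·z — and their disjunction is a sum-of-products form of h.

h(x, y, z) = ((((not x and not y) and not z) or ((not x and not y) and z)) or ((not x and y) and not z)) or ((x and not y) and z)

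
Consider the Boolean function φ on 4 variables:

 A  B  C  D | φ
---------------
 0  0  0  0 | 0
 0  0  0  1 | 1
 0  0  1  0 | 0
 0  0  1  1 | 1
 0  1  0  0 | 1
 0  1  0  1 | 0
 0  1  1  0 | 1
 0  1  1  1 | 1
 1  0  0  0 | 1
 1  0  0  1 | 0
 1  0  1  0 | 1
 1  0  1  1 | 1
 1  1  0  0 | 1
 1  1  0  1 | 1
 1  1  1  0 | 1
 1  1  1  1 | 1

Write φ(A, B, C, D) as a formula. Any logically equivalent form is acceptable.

The 0-rows are (0,0,0,0), (0,0,1,0), (0,1,0,1), (1,0,0,1). Take each as a conjunction (¬A·¬B·¬C·¬D, ¬A·¬B·C·¬D, ¬A·B·¬C·D, A·¬B·¬C·D), form their disjunction, and complement — that gives a formula that is 1 everywhere φ is.

φ(A, B, C, D) = not ((((((not A and not B) and not C) and not D) or (((not A and not B) and C) and not D)) or (((not A and B) and not C) and D)) or (((A and not B) and not C) and D))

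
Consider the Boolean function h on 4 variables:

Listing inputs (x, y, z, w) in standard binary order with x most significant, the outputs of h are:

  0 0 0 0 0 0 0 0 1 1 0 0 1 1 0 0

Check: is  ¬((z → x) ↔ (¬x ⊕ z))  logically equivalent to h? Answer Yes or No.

Test each input against both h and the formula:
  x=0, y=0, z=0, w=0: formula gives 0, h = 0 ✓
  x=0, y=0, z=0, w=1: formula gives 0, h = 0 ✓
  x=0, y=0, z=1, w=0: formula gives 0, h = 0 ✓
  x=0, y=0, z=1, w=1: formula gives 0, h = 0 ✓
  … (the remaining 12 rows also agree.)
All 16 rows match — the expression computes h exactly.

Yes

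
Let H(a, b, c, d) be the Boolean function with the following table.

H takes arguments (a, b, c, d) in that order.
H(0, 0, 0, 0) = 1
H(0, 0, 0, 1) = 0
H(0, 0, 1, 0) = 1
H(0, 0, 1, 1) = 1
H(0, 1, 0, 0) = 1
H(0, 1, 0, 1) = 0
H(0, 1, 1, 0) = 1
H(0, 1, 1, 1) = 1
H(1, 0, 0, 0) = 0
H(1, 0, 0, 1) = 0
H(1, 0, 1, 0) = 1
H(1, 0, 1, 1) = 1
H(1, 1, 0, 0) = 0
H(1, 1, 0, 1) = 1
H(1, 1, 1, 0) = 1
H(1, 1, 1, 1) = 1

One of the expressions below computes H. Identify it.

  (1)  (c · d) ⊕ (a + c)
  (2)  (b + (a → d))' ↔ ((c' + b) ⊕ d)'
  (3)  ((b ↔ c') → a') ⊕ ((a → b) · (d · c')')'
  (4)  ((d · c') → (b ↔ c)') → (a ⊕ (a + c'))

3

(1) fails at (0,0,0,0): the formula yields 0, H is 1.
(2) fails at (0,0,1,0): the formula yields 0, H is 1.
(4) fails at (0,0,0,1): the formula yields 1, H is 0.
That leaves (3). Evaluating it on every row reproduces the table of H exactly.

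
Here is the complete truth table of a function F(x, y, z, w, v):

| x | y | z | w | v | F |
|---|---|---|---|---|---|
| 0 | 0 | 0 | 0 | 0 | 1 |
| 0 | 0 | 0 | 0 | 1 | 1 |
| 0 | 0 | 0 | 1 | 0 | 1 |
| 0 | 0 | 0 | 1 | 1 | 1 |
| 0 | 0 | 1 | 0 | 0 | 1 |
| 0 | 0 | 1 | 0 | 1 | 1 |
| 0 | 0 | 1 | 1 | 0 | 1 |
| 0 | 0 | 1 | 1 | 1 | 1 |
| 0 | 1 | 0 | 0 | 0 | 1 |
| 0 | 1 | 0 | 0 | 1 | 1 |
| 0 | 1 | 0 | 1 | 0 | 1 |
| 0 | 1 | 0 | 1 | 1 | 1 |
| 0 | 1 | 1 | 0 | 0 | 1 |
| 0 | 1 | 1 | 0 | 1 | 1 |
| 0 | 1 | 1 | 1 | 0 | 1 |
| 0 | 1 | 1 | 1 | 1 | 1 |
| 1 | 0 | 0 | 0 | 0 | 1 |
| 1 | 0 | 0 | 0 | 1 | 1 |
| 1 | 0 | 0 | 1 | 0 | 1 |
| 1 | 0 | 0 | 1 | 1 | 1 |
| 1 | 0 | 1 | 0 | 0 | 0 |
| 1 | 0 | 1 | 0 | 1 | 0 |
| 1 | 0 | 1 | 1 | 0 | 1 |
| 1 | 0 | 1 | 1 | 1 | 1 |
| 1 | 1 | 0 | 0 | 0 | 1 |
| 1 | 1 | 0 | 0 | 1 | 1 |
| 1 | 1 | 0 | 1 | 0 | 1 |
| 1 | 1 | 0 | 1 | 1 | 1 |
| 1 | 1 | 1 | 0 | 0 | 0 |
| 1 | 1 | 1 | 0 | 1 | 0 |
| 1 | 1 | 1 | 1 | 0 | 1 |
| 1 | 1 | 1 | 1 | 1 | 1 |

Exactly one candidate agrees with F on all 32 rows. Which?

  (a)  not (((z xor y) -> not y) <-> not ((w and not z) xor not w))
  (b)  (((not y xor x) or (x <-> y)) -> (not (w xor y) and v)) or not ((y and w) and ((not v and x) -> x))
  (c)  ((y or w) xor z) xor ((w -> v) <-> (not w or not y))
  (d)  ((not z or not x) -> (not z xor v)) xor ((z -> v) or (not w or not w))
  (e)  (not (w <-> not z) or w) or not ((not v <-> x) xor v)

(a): at (0,0,1,1,0) it gives 0, but F = 1 — eliminated.
(b): at (1,0,1,0,0) it gives 1, but F = 0 — eliminated.
(c): at (0,0,0,1,1) it gives 0, but F = 1 — eliminated.
(d): at (0,0,0,0,0) it gives 0, but F = 1 — eliminated.
Only (e) survives; checking it on all 32 rows confirms it matches F.

e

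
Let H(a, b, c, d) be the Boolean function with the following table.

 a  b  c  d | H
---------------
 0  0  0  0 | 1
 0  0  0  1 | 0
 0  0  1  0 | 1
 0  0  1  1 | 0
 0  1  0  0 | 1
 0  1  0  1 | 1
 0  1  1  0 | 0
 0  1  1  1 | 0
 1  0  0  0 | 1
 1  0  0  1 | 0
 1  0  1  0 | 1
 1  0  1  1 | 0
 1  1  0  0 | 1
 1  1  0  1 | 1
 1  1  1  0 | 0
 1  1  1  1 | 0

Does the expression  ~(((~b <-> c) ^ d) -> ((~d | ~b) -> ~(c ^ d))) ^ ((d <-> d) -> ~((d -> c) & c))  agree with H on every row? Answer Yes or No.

Yes

Test each input against both H and the formula:
  a=0, b=0, c=0, d=0: formula gives 1, H = 1 ✓
  a=0, b=0, c=0, d=1: formula gives 0, H = 0 ✓
  a=0, b=0, c=1, d=0: formula gives 1, H = 1 ✓
  a=0, b=0, c=1, d=1: formula gives 0, H = 0 ✓
  …and likewise for the remaining 12 rows.
Every row agrees, so the formula is equivalent.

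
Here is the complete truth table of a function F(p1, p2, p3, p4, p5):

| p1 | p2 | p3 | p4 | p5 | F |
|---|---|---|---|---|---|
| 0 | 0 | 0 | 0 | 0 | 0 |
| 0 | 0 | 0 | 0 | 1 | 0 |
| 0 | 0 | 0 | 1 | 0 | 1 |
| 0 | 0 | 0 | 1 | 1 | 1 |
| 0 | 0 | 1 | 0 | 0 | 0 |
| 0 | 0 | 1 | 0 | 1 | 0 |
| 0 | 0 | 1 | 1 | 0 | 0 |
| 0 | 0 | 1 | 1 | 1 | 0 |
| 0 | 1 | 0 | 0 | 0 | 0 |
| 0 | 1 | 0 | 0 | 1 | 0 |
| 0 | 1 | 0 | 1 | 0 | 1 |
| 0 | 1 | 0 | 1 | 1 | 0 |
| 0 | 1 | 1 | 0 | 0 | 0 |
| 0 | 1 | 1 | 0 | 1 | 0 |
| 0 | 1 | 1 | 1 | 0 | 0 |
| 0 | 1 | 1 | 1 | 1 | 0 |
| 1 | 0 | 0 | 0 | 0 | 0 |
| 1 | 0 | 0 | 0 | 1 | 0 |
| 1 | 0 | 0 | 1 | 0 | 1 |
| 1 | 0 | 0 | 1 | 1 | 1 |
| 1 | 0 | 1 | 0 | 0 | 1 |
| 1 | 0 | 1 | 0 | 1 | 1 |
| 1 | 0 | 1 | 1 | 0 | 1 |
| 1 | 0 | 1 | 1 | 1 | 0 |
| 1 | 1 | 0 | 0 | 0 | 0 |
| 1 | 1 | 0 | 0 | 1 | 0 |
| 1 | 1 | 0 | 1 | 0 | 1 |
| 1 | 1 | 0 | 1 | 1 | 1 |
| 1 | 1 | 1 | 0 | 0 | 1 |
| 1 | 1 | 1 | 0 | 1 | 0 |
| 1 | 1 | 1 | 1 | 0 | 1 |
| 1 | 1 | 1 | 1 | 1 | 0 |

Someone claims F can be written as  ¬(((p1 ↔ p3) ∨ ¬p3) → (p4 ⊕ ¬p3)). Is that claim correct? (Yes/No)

No

Test each input against both F and the formula:
  p1=0, p2=0, p3=0, p4=0, p5=0: formula gives 0, F = 0 ✓
  p1=0, p2=0, p3=0, p4=0, p5=1: formula gives 0, F = 0 ✓
  p1=0, p2=0, p3=0, p4=1, p5=0: formula gives 1, F = 1 ✓
  p1=0, p2=0, p3=0, p4=1, p5=1: formula gives 1, F = 1 ✓
  …
  p1=0, p2=1, p3=0, p4=1, p5=1: formula gives 1, but F = 0 ✗
A single disagreement suffices: at (0,1,0,1,1) they differ, so the formula does not compute F.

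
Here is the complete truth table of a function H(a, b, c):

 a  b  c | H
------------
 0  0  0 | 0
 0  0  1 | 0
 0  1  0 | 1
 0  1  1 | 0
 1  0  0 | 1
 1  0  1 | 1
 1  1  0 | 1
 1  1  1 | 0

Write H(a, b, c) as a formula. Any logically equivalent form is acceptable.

H(a, b, c) = ((((~a & b) & ~c) | ((a & ~b) & ~c)) | ((a & ~b) & c)) | ((a & b) & ~c)

H=1 on 4 inputs: (0,1,0), (1,0,0), (1,0,1), (1,1,0). Reading each as a conjunction of literals (¬a·b·¬c, a·¬b·¬c, a·¬b·c, a·b·¬c) and taking the OR gives the canonical DNF.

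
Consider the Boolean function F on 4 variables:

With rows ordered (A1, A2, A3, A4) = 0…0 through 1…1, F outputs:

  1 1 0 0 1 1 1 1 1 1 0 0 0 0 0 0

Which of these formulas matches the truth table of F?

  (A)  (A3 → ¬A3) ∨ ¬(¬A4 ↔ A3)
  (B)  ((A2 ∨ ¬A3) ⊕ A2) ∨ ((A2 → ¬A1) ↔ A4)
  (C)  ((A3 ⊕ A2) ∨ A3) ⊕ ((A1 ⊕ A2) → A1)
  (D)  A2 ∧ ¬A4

C

(A) fails at (0,0,1,1): the formula yields 1, F is 0.
(B) fails at (0,0,1,1): the formula yields 1, F is 0.
(D) fails at (0,0,0,0): the formula yields 0, F is 1.
(C) is the remaining candidate, and it agrees with F on all 16 inputs.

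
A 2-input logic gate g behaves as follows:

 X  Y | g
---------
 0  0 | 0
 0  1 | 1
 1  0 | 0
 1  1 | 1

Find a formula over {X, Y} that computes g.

g(X, Y) = Y

The output simply equals Y.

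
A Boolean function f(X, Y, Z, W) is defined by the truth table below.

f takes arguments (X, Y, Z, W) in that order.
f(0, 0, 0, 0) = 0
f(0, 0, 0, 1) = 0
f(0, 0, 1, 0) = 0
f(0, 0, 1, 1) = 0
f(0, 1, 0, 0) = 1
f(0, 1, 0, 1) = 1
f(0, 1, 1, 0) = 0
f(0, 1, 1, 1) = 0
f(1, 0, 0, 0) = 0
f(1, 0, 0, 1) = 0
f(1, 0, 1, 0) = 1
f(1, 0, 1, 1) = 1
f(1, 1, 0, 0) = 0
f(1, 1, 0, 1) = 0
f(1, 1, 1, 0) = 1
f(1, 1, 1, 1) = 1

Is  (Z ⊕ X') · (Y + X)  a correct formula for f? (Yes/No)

Check the formula against f row by row:
  X=0, Y=0, Z=0, W=0: formula gives 0, f = 0 ✓
  X=0, Y=0, Z=0, W=1: formula gives 0, f = 0 ✓
  X=0, Y=0, Z=1, W=0: formula gives 0, f = 0 ✓
  X=0, Y=0, Z=1, W=1: formula gives 0, f = 0 ✓
  …and likewise for the remaining 12 rows.
All 16 rows match — the expression computes f exactly.

Yes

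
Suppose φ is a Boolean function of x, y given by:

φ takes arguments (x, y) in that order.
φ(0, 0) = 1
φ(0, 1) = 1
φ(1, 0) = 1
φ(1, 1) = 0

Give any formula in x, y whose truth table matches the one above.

φ(x, y) = not (x and y)

The output is 0 only when every input is 1 — NAND of all inputs.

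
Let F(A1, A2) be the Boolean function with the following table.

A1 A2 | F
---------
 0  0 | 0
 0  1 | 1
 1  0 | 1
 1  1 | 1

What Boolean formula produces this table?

The output is 1 whenever at least one input is 1 — the OR of all inputs.

F(A1, A2) = A1 OR A2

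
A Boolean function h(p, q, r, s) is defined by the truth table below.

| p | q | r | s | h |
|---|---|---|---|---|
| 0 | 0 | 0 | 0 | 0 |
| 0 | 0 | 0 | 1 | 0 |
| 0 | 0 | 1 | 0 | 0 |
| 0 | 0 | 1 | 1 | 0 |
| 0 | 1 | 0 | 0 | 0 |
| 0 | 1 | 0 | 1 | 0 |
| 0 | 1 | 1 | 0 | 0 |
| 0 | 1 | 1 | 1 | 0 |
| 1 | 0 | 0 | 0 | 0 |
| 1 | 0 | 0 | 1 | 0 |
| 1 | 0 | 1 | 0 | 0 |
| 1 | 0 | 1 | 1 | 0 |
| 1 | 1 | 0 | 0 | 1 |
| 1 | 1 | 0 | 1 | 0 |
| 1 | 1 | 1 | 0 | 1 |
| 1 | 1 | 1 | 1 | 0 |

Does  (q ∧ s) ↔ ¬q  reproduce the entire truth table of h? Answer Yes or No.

No

Check the formula against h row by row:
  p=0, q=0, r=0, s=0: formula gives 0, h = 0 ✓
  p=0, q=0, r=0, s=1: formula gives 0, h = 0 ✓
  p=0, q=0, r=1, s=0: formula gives 0, h = 0 ✓
  p=0, q=0, r=1, s=1: formula gives 0, h = 0 ✓
  p=0, q=1, r=0, s=0: formula gives 1, but h = 0 ✗
Since they disagree at (0,1,0,0), the expression is not a correct formula for h.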